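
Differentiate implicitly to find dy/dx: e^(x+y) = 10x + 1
Apply d/dx to both sides, remembering that y depends on x. Each occurrence of y therefore brings in a y' = dy/dx via the chain rule.

With F(x, y) equal to the left-hand side minus the right, differentiate F term by term:
  d/dx[-10x] = -10
  d/dx[e^(x + y)] = (y' + 1)·e^(x + y)
  d/dx[-1] = 0
Adding these up, d/dx[F] = 0 becomes
  (e^(x + y) - 10) + (e^(x + y))·y' = 0,
so isolating y',
  dy/dx = -(e^(x + y) - 10)/(e^(x + y)) = 10e^(-x - y) - 1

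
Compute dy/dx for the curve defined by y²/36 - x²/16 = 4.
Apply d/dx to both sides, remembering that y depends on x. Each occurrence of y therefore brings in a y' = dy/dx via the chain rule.

With F(x, y) equal to the left-hand side minus the right, differentiate F term by term:
  d/dx[-x^2/16] = -x/8
  d/dx[y^2/36] = y·y'/18
  d/dx[-4] = 0
Adding these up, d/dx[F] = 0 becomes
  (-x/8) + (y/18)·y' = 0,
so isolating y',
  dy/dx = -(-x/8)/(y/18) = 9x/(4y)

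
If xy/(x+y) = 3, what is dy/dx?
Take d/dx of both sides. Since y is implicitly a function of x, the chain rule attaches a y' = dy/dx factor whenever we differentiate through y.

Set F(x, y) = (left side) − (right side), so the curve is F = 0. Differentiating each term of F:
  d/dx[xy/(x + y)] = xy(-y' - 1)/(x + y)^2 + x·y'/(x + y) + y/(x + y)
  d/dx[-3] = 0

Collecting, the y'-free part is the partial derivative in x and the y' coefficient is the partial derivative in y:
  ∂F/∂x = -xy/(x + y)^2 + y/(x + y)
  ∂F/∂y = -xy/(x + y)^2 + x/(x + y)

so d/dx[F(x, y(x))] = ∂F/∂x + (∂F/∂y)·y' = 0. Rearranging,
  dy/dx = -(∂F/∂x)/(∂F/∂y) = -(-xy/(x + y)^2 + y/(x + y))/(-xy/(x + y)^2 + x/(x + y))
        = -(y^2/(x + y)^2)/(x^2/(x + y)^2) = -y^2/x^2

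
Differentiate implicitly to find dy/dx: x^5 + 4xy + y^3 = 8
Apply d/dx to both sides, remembering that y depends on x. Each occurrence of y therefore brings in a y' = dy/dx via the chain rule.

With F(x, y) equal to the left-hand side minus the right, differentiate F term by term:
  d/dx[x^5] = 5x^4
  d/dx[4xy] = 4x·y' + 4y
  d/dx[y^3] = 3y^2·y'
  d/dx[-8] = 0
Adding these up, d/dx[F] = 0 becomes
  (5x^4 + 4y) + (4x + 3y^2)·y' = 0,
so isolating y',
  dy/dx = -(5x^4 + 4y)/(4x + 3y^2) = (-5x^4 - 4y)/(4x + 3y^2)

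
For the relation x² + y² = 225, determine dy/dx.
Differentiate the relation implicitly: treat y = y(x) and apply the chain rule, so every y-derivative picks up a y' = dy/dx factor.

With everything moved to the left-hand side, differentiate term by term:
  d/dx[x^2] = 2x
  d/dx[y^2] = 2y·y'
  d/dx[-225] = 0

Separating the contributions that come from x directly and those that come through y:
  without y':      2x
  multiplying y':  2y

so (2x) + (2y)·y' = 0, and therefore
  dy/dx = -(2x)/(2y) = -x/y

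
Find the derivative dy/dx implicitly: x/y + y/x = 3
Differentiate both sides with respect to x, treating y as y(x). By the chain rule, any term containing y contributes a factor of y' = dy/dx when we differentiate it.

Move every term to one side and write the relation as F(x, y) = 0. Term by term,
  d/dx[x/y] = -x·y'/y^2 + 1/y
  d/dx[y/x] = y'/x - y/x^2
  d/dx[-3] = 0

The pieces without y' make up ∂F/∂x and the coefficient of y' is ∂F/∂y:
  ∂F/∂x = 1/y - y/x^2,
  ∂F/∂y = -x/y^2 + 1/x.

Since d/dx[F] = ∂F/∂x + (∂F/∂y)·y' = 0, solve for y':
  (∂F/∂y)·y' = -∂F/∂x
  dy/dx = -(∂F/∂x)/(∂F/∂y) = -(1/y - y/x^2)/(-x/y^2 + 1/x)
        = -((x - y)(x + y)/(x^2y))/(-(x - y)(x + y)/(xy^2)) = y/x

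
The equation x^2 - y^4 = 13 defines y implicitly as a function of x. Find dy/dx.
Differentiate the relation implicitly: treat y = y(x) and apply the chain rule, so every y-derivative picks up a y' = dy/dx factor.

With everything moved to the left-hand side, differentiate term by term:
  d/dx[x^2] = 2x
  d/dx[-y^4] = -4y^3·y'
  d/dx[-13] = 0

Separating the contributions that come from x directly and those that come through y:
  without y':      2x
  multiplying y':  -4y^3

so (2x) + (-4y^3)·y' = 0, and therefore
  dy/dx = -(2x)/(-4y^3) = x/(2y^3)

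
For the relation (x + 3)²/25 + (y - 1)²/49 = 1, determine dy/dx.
Differentiate both sides with respect to x, treating y as y(x). By the chain rule, any term containing y contributes a factor of y' = dy/dx when we differentiate it.

Move every term to one side and write the relation as F(x, y) = 0. Term by term,
  d/dx[(x + 3)^2/25] = 2x/25 + 6/25
  d/dx[(y - 1)^2/49] = 2·y'(y - 1)/49
  d/dx[-1] = 0

The pieces without y' make up ∂F/∂x and the coefficient of y' is ∂F/∂y:
  ∂F/∂x = 2x/25 + 6/25,
  ∂F/∂y = 2y/49 - 2/49.

Since d/dx[F] = ∂F/∂x + (∂F/∂y)·y' = 0, solve for y':
  (∂F/∂y)·y' = -∂F/∂x
  dy/dx = -(∂F/∂x)/(∂F/∂y) = -(2x/25 + 6/25)/(2y/49 - 2/49)
        = -(2(x + 3)/25)/(2(y - 1)/49) = 49(-x - 3)/(25(y - 1))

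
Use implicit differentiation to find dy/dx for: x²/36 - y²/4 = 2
Differentiate both sides with respect to x, treating y as y(x). By the chain rule, any term containing y contributes a factor of y' = dy/dx when we differentiate it.

Move every term to one side and write the relation as F(x, y) = 0. Term by term,
  d/dx[x^2/36] = x/18
  d/dx[-y^2/4] = -y·y'/2
  d/dx[-2] = 0

The pieces without y' make up ∂F/∂x and the coefficient of y' is ∂F/∂y:
  ∂F/∂x = x/18,
  ∂F/∂y = -y/2.

Since d/dx[F] = ∂F/∂x + (∂F/∂y)·y' = 0, solve for y':
  (∂F/∂y)·y' = -∂F/∂x
  dy/dx = -(∂F/∂x)/(∂F/∂y) = -(x/18)/(-y/2) = x/(9y)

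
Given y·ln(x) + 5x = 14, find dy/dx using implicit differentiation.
Apply d/dx to both sides, remembering that y depends on x. Each occurrence of y therefore brings in a y' = dy/dx via the chain rule.

With F(x, y) equal to the left-hand side minus the right, differentiate F term by term:
  d/dx[5x] = 5
  d/dx[y·ln(x)] = y'·ln(x) + y/x
  d/dx[-14] = 0
Adding these up, d/dx[F] = 0 becomes
  (5 + y/x) + (ln(x))·y' = 0,
so isolating y',
  dy/dx = -(5 + y/x)/(ln(x))
        = -((5x + y)/x)/(ln(x)) = (-5x - y)/(x·ln(x))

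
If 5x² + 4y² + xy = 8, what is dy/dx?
Differentiate both sides with respect to x, treating y as y(x). By the chain rule, any term containing y contributes a factor of y' = dy/dx when we differentiate it.

Move every term to one side and write the relation as F(x, y) = 0. Term by term,
  d/dx[5x^2] = 10x
  d/dx[xy] = x·y' + y
  d/dx[4y^2] = 8y·y'
  d/dx[-8] = 0

The pieces without y' make up ∂F/∂x and the coefficient of y' is ∂F/∂y:
  ∂F/∂x = 10x + y,
  ∂F/∂y = x + 8y.

Since d/dx[F] = ∂F/∂x + (∂F/∂y)·y' = 0, solve for y':
  (∂F/∂y)·y' = -∂F/∂x
  dy/dx = -(∂F/∂x)/(∂F/∂y) = -(10x + y)/(x + 8y) = (-10x - y)/(x + 8y)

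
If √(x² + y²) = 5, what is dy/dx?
Apply d/dx to both sides, remembering that y depends on x. Each occurrence of y therefore brings in a y' = dy/dx via the chain rule.

With F(x, y) equal to the left-hand side minus the right, differentiate F term by term:
  d/dx[√(x^2 + y^2)] = (x + y·y')/√(x^2 + y^2)
  d/dx[-5] = 0
Adding these up, d/dx[F] = 0 becomes
  (x/√(x^2 + y^2)) + (y/√(x^2 + y^2))·y' = 0,
so isolating y',
  dy/dx = -(x/√(x^2 + y^2))/(y/√(x^2 + y^2)) = -x/y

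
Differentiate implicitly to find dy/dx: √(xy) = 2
Differentiate the relation implicitly: treat y = y(x) and apply the chain rule, so every y-derivative picks up a y' = dy/dx factor.

With everything moved to the left-hand side, differentiate term by term:
  d/dx[√(xy)] = √(xy)(x·y'/2 + y/2)/(xy)
  d/dx[-2] = 0

Separating the contributions that come from x directly and those that come through y:
  without y':      √(xy)/(2x)
  multiplying y':  √(xy)/(2y)

so (√(xy)/(2x)) + (√(xy)/(2y))·y' = 0, and therefore
  dy/dx = -(√(xy)/(2x))/(√(xy)/(2y)) = -y/x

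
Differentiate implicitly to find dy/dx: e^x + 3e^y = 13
Take d/dx of both sides. Since y is implicitly a function of x, the chain rule attaches a y' = dy/dx factor whenever we differentiate through y.

Set F(x, y) = (left side) − (right side), so the curve is F = 0. Differentiating each term of F:
  d/dx[e^(x)] = e^(x)
  d/dx[3e^(y)] = 3·y'·e^(y)
  d/dx[-13] = 0

Collecting, the y'-free part is the partial derivative in x and the y' coefficient is the partial derivative in y:
  ∂F/∂x = e^(x)
  ∂F/∂y = 3e^(y)

so d/dx[F(x, y(x))] = ∂F/∂x + (∂F/∂y)·y' = 0. Rearranging,
  dy/dx = -(∂F/∂x)/(∂F/∂y) = -(e^(x))/(3e^(y)) = -e^(x - y)/3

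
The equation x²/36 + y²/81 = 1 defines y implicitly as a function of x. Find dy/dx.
Apply d/dx to both sides, remembering that y depends on x. Each occurrence of y therefore brings in a y' = dy/dx via the chain rule.

With F(x, y) equal to the left-hand side minus the right, differentiate F term by term:
  d/dx[x^2/36] = x/18
  d/dx[y^2/81] = 2y·y'/81
  d/dx[-1] = 0
Adding these up, d/dx[F] = 0 becomes
  (x/18) + (2y/81)·y' = 0,
so isolating y',
  dy/dx = -(x/18)/(2y/81) = -9x/(4y)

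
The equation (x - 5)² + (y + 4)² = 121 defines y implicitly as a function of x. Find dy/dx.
Take d/dx of both sides. Since y is implicitly a function of x, the chain rule attaches a y' = dy/dx factor whenever we differentiate through y.

Set F(x, y) = (left side) − (right side), so the curve is F = 0. Differentiating each term of F:
  d/dx[(x - 5)^2] = 2x - 10
  d/dx[(y + 4)^2] = 2·y'(y + 4)
  d/dx[-121] = 0

Collecting, the y'-free part is the partial derivative in x and the y' coefficient is the partial derivative in y:
  ∂F/∂x = 2x - 10
  ∂F/∂y = 2y + 8

so d/dx[F(x, y(x))] = ∂F/∂x + (∂F/∂y)·y' = 0. Rearranging,
  dy/dx = -(∂F/∂x)/(∂F/∂y) = -(2x - 10)/(2y + 8) = (5 - x)/(y + 4)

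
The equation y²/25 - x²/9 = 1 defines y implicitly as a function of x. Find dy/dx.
Differentiate the relation implicitly: treat y = y(x) and apply the chain rule, so every y-derivative picks up a y' = dy/dx factor.

With everything moved to the left-hand side, differentiate term by term:
  d/dx[-x^2/9] = -2x/9
  d/dx[y^2/25] = 2y·y'/25
  d/dx[-1] = 0

Separating the contributions that come from x directly and those that come through y:
  without y':      -2x/9
  multiplying y':  2y/25

so (-2x/9) + (2y/25)·y' = 0, and therefore
  dy/dx = -(-2x/9)/(2y/25) = 25x/(9y)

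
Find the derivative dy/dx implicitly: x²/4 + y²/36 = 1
Differentiate the relation implicitly: treat y = y(x) and apply the chain rule, so every y-derivative picks up a y' = dy/dx factor.

With everything moved to the left-hand side, differentiate term by term:
  d/dx[x^2/4] = x/2
  d/dx[y^2/36] = y·y'/18
  d/dx[-1] = 0

Separating the contributions that come from x directly and those that come through y:
  without y':      x/2
  multiplying y':  y/18

so (x/2) + (y/18)·y' = 0, and therefore
  dy/dx = -(x/2)/(y/18) = -9x/y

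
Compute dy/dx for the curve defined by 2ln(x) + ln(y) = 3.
Differentiate the relation implicitly: treat y = y(x) and apply the chain rule, so every y-derivative picks up a y' = dy/dx factor.

With everything moved to the left-hand side, differentiate term by term:
  d/dx[2ln(x)] = 2/x
  d/dx[ln(y)] = y'/y
  d/dx[-3] = 0

Separating the contributions that come from x directly and those that come through y:
  without y':      2/x
  multiplying y':  1/y

so (2/x) + (1/y)·y' = 0, and therefore
  dy/dx = -(2/x)/(1/y) = -2y/x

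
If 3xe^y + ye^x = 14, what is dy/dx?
Differentiate the relation implicitly: treat y = y(x) and apply the chain rule, so every y-derivative picks up a y' = dy/dx factor.

With everything moved to the left-hand side, differentiate term by term:
  d/dx[3x·e^(y)] = 3x·y'·e^(y) + 3e^(y)
  d/dx[y·e^(x)] = y·e^(x) + y'·e^(x)
  d/dx[-14] = 0

Separating the contributions that come from x directly and those that come through y:
  without y':      y·e^(x) + 3e^(y)
  multiplying y':  3x·e^(y) + e^(x)

so (y·e^(x) + 3e^(y)) + (3x·e^(y) + e^(x))·y' = 0, and therefore
  dy/dx = -(y·e^(x) + 3e^(y))/(3x·e^(y) + e^(x)) = (-y·e^(x) - 3e^(y))/(3x·e^(y) + e^(x))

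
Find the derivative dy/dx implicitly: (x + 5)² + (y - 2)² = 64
Take d/dx of both sides. Since y is implicitly a function of x, the chain rule attaches a y' = dy/dx factor whenever we differentiate through y.

Set F(x, y) = (left side) − (right side), so the curve is F = 0. Differentiating each term of F:
  d/dx[(x + 5)^2] = 2x + 10
  d/dx[(y - 2)^2] = 2·y'(y - 2)
  d/dx[-64] = 0

Collecting, the y'-free part is the partial derivative in x and the y' coefficient is the partial derivative in y:
  ∂F/∂x = 2x + 10
  ∂F/∂y = 2y - 4

so d/dx[F(x, y(x))] = ∂F/∂x + (∂F/∂y)·y' = 0. Rearranging,
  dy/dx = -(∂F/∂x)/(∂F/∂y) = -(2x + 10)/(2y - 4) = (-x - 5)/(y - 2)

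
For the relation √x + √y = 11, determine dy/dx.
Take d/dx of both sides. Since y is implicitly a function of x, the chain rule attaches a y' = dy/dx factor whenever we differentiate through y.

Set F(x, y) = (left side) − (right side), so the curve is F = 0. Differentiating each term of F:
  d/dx[√(x)] = 1/(2√(x))
  d/dx[√(y)] = y'/(2√(y))
  d/dx[-11] = 0

Collecting, the y'-free part is the partial derivative in x and the y' coefficient is the partial derivative in y:
  ∂F/∂x = 1/(2√(x))
  ∂F/∂y = 1/(2√(y))

so d/dx[F(x, y(x))] = ∂F/∂x + (∂F/∂y)·y' = 0. Rearranging,
  dy/dx = -(∂F/∂x)/(∂F/∂y) = -(1/(2√(x)))/(1/(2√(y))) = -√(y)/√(x)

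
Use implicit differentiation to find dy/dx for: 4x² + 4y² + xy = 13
Differentiate the relation implicitly: treat y = y(x) and apply the chain rule, so every y-derivative picks up a y' = dy/dx factor.

With everything moved to the left-hand side, differentiate term by term:
  d/dx[4x^2] = 8x
  d/dx[xy] = x·y' + y
  d/dx[4y^2] = 8y·y'
  d/dx[-13] = 0

Separating the contributions that come from x directly and those that come through y:
  without y':      8x + y
  multiplying y':  x + 8y

so (8x + y) + (x + 8y)·y' = 0, and therefore
  dy/dx = -(8x + y)/(x + 8y) = (-8x - y)/(x + 8y)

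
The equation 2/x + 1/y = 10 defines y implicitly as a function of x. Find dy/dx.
Apply d/dx to both sides, remembering that y depends on x. Each occurrence of y therefore brings in a y' = dy/dx via the chain rule.

With F(x, y) equal to the left-hand side minus the right, differentiate F term by term:
  d/dx[1/y] = -y'/y^2
  d/dx[2/x] = -2/x^2
  d/dx[-10] = 0
Adding these up, d/dx[F] = 0 becomes
  (-2/x^2) + (-1/y^2)·y' = 0,
so isolating y',
  dy/dx = -(-2/x^2)/(-1/y^2) = -2y^2/x^2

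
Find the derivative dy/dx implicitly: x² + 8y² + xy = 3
Apply d/dx to both sides, remembering that y depends on x. Each occurrence of y therefore brings in a y' = dy/dx via the chain rule.

With F(x, y) equal to the left-hand side minus the right, differentiate F term by term:
  d/dx[x^2] = 2x
  d/dx[xy] = x·y' + y
  d/dx[8y^2] = 16y·y'
  d/dx[-3] = 0
Adding these up, d/dx[F] = 0 becomes
  (2x + y) + (x + 16y)·y' = 0,
so isolating y',
  dy/dx = -(2x + y)/(x + 16y) = (-2x - y)/(x + 16y)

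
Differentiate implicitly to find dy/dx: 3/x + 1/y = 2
Apply d/dx to both sides, remembering that y depends on x. Each occurrence of y therefore brings in a y' = dy/dx via the chain rule.

With F(x, y) equal to the left-hand side minus the right, differentiate F term by term:
  d/dx[1/y] = -y'/y^2
  d/dx[3/x] = -3/x^2
  d/dx[-2] = 0
Adding these up, d/dx[F] = 0 becomes
  (-3/x^2) + (-1/y^2)·y' = 0,
so isolating y',
  dy/dx = -(-3/x^2)/(-1/y^2) = -3y^2/x^2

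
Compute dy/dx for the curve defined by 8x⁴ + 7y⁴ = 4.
Apply d/dx to both sides, remembering that y depends on x. Each occurrence of y therefore brings in a y' = dy/dx via the chain rule.

With F(x, y) equal to the left-hand side minus the right, differentiate F term by term:
  d/dx[8x^4] = 32x^3
  d/dx[7y^4] = 28y^3·y'
  d/dx[-4] = 0
Adding these up, d/dx[F] = 0 becomes
  (32x^3) + (28y^3)·y' = 0,
so isolating y',
  dy/dx = -(32x^3)/(28y^3) = -8x^3/(7y^3)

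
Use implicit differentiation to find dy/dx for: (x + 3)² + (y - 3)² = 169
Differentiate both sides with respect to x, treating y as y(x). By the chain rule, any term containing y contributes a factor of y' = dy/dx when we differentiate it.

Move every term to one side and write the relation as F(x, y) = 0. Term by term,
  d/dx[(x + 3)^2] = 2x + 6
  d/dx[(y - 3)^2] = 2·y'(y - 3)
  d/dx[-169] = 0

The pieces without y' make up ∂F/∂x and the coefficient of y' is ∂F/∂y:
  ∂F/∂x = 2x + 6,
  ∂F/∂y = 2y - 6.

Since d/dx[F] = ∂F/∂x + (∂F/∂y)·y' = 0, solve for y':
  (∂F/∂y)·y' = -∂F/∂x
  dy/dx = -(∂F/∂x)/(∂F/∂y) = -(2x + 6)/(2y - 6) = (-x - 3)/(y - 3)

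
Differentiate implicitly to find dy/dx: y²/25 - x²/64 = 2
Differentiate the relation implicitly: treat y = y(x) and apply the chain rule, so every y-derivative picks up a y' = dy/dx factor.

With everything moved to the left-hand side, differentiate term by term:
  d/dx[-x^2/64] = -x/32
  d/dx[y^2/25] = 2y·y'/25
  d/dx[-2] = 0

Separating the contributions that come from x directly and those that come through y:
  without y':      -x/32
  multiplying y':  2y/25

so (-x/32) + (2y/25)·y' = 0, and therefore
  dy/dx = -(-x/32)/(2y/25) = 25x/(64y)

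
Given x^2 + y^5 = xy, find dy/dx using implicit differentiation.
Differentiate the relation implicitly: treat y = y(x) and apply the chain rule, so every y-derivative picks up a y' = dy/dx factor.

With everything moved to the left-hand side, differentiate term by term:
  d/dx[x^2] = 2x
  d/dx[-xy] = -x·y' - y
  d/dx[y^5] = 5y^4·y'

Separating the contributions that come from x directly and those that come through y:
  without y':      2x - y
  multiplying y':  -x + 5y^4

so (2x - y) + (-x + 5y^4)·y' = 0, and therefore
  dy/dx = -(2x - y)/(-x + 5y^4) = (2x - y)/(x - 5y^4)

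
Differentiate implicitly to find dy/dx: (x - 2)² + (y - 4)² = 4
Take d/dx of both sides. Since y is implicitly a function of x, the chain rule attaches a y' = dy/dx factor whenever we differentiate through y.

Set F(x, y) = (left side) − (right side), so the curve is F = 0. Differentiating each term of F:
  d/dx[(x - 2)^2] = 2x - 4
  d/dx[(y - 4)^2] = 2·y'(y - 4)
  d/dx[-4] = 0

Collecting, the y'-free part is the partial derivative in x and the y' coefficient is the partial derivative in y:
  ∂F/∂x = 2x - 4
  ∂F/∂y = 2y - 8

so d/dx[F(x, y(x))] = ∂F/∂x + (∂F/∂y)·y' = 0. Rearranging,
  dy/dx = -(∂F/∂x)/(∂F/∂y) = -(2x - 4)/(2y - 8) = (2 - x)/(y - 4)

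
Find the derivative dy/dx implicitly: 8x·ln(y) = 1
Differentiate both sides with respect to x, treating y as y(x). By the chain rule, any term containing y contributes a factor of y' = dy/dx when we differentiate it.

Move every term to one side and write the relation as F(x, y) = 0. Term by term,
  d/dx[8x·ln(y)] = 8x·y'/y + 8ln(y)
  d/dx[-1] = 0

The pieces without y' make up ∂F/∂x and the coefficient of y' is ∂F/∂y:
  ∂F/∂x = 8ln(y),
  ∂F/∂y = 8x/y.

Since d/dx[F] = ∂F/∂x + (∂F/∂y)·y' = 0, solve for y':
  (∂F/∂y)·y' = -∂F/∂x
  dy/dx = -(∂F/∂x)/(∂F/∂y) = -(8ln(y))/(8x/y) = -y·ln(y)/x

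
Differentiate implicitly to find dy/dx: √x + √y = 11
Take d/dx of both sides. Since y is implicitly a function of x, the chain rule attaches a y' = dy/dx factor whenever we differentiate through y.

Set F(x, y) = (left side) − (right side), so the curve is F = 0. Differentiating each term of F:
  d/dx[√(x)] = 1/(2√(x))
  d/dx[√(y)] = y'/(2√(y))
  d/dx[-11] = 0

Collecting, the y'-free part is the partial derivative in x and the y' coefficient is the partial derivative in y:
  ∂F/∂x = 1/(2√(x))
  ∂F/∂y = 1/(2√(y))

so d/dx[F(x, y(x))] = ∂F/∂x + (∂F/∂y)·y' = 0. Rearranging,
  dy/dx = -(∂F/∂x)/(∂F/∂y) = -(1/(2√(x)))/(1/(2√(y))) = -√(y)/√(x)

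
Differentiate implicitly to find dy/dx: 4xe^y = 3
Differentiate the relation implicitly: treat y = y(x) and apply the chain rule, so every y-derivative picks up a y' = dy/dx factor.

With everything moved to the left-hand side, differentiate term by term:
  d/dx[4x·e^(y)] = 4x·y'·e^(y) + 4e^(y)
  d/dx[-3] = 0

Separating the contributions that come from x directly and those that come through y:
  without y':      4e^(y)
  multiplying y':  4x·e^(y)

so (4e^(y)) + (4x·e^(y))·y' = 0, and therefore
  dy/dx = -(4e^(y))/(4x·e^(y)) = -1/x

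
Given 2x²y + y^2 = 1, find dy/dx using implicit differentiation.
Differentiate the relation implicitly: treat y = y(x) and apply the chain rule, so every y-derivative picks up a y' = dy/dx factor.

With everything moved to the left-hand side, differentiate term by term:
  d/dx[2x^2y] = 2x^2·y' + 4xy
  d/dx[y^2] = 2y·y'
  d/dx[-1] = 0

Separating the contributions that come from x directly and those that come through y:
  without y':      4xy
  multiplying y':  2x^2 + 2y

so (4xy) + (2x^2 + 2y)·y' = 0, and therefore
  dy/dx = -(4xy)/(2x^2 + 2y) = -2xy/(x^2 + y)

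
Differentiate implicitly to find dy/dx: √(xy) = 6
Apply d/dx to both sides, remembering that y depends on x. Each occurrence of y therefore brings in a y' = dy/dx via the chain rule.

With F(x, y) equal to the left-hand side minus the right, differentiate F term by term:
  d/dx[√(xy)] = √(xy)(x·y'/2 + y/2)/(xy)
  d/dx[-6] = 0
Adding these up, d/dx[F] = 0 becomes
  (√(xy)/(2x)) + (√(xy)/(2y))·y' = 0,
so isolating y',
  dy/dx = -(√(xy)/(2x))/(√(xy)/(2y)) = -y/x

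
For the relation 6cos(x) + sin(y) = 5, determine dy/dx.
Apply d/dx to both sides, remembering that y depends on x. Each occurrence of y therefore brings in a y' = dy/dx via the chain rule.

With F(x, y) equal to the left-hand side minus the right, differentiate F term by term:
  d/dx[sin(y)] = y'·cos(y)
  d/dx[6cos(x)] = -6sin(x)
  d/dx[-5] = 0
Adding these up, d/dx[F] = 0 becomes
  (-6sin(x)) + (cos(y))·y' = 0,
so isolating y',
  dy/dx = -(-6sin(x))/(cos(y)) = 6sin(x)/cos(y)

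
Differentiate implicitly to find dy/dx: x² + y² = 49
Differentiate the relation implicitly: treat y = y(x) and apply the chain rule, so every y-derivative picks up a y' = dy/dx factor.

With everything moved to the left-hand side, differentiate term by term:
  d/dx[x^2] = 2x
  d/dx[y^2] = 2y·y'
  d/dx[-49] = 0

Separating the contributions that come from x directly and those that come through y:
  without y':      2x
  multiplying y':  2y

so (2x) + (2y)·y' = 0, and therefore
  dy/dx = -(2x)/(2y) = -x/y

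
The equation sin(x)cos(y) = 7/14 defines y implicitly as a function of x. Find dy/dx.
Apply d/dx to both sides, remembering that y depends on x. Each occurrence of y therefore brings in a y' = dy/dx via the chain rule.

With F(x, y) equal to the left-hand side minus the right, differentiate F term by term:
  d/dx[sin(x)·cos(y)] = -y'·sin(x)·sin(y) + cos(x)·cos(y)
  d/dx[-1/2] = 0
Adding these up, d/dx[F] = 0 becomes
  (cos(x)·cos(y)) + (-sin(x)·sin(y))·y' = 0,
so isolating y',
  dy/dx = -(cos(x)·cos(y))/(-sin(x)·sin(y)) = 1/(tan(x)·tan(y))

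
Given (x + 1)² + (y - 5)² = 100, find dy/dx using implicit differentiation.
Differentiate both sides with respect to x, treating y as y(x). By the chain rule, any term containing y contributes a factor of y' = dy/dx when we differentiate it.

Move every term to one side and write the relation as F(x, y) = 0. Term by term,
  d/dx[(x + 1)^2] = 2x + 2
  d/dx[(y - 5)^2] = 2·y'(y - 5)
  d/dx[-100] = 0

The pieces without y' make up ∂F/∂x and the coefficient of y' is ∂F/∂y:
  ∂F/∂x = 2x + 2,
  ∂F/∂y = 2y - 10.

Since d/dx[F] = ∂F/∂x + (∂F/∂y)·y' = 0, solve for y':
  (∂F/∂y)·y' = -∂F/∂x
  dy/dx = -(∂F/∂x)/(∂F/∂y) = -(2x + 2)/(2y - 10) = (-x - 1)/(y - 5)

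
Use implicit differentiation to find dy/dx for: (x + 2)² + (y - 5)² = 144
Take d/dx of both sides. Since y is implicitly a function of x, the chain rule attaches a y' = dy/dx factor whenever we differentiate through y.

Set F(x, y) = (left side) − (right side), so the curve is F = 0. Differentiating each term of F:
  d/dx[(x + 2)^2] = 2x + 4
  d/dx[(y - 5)^2] = 2·y'(y - 5)
  d/dx[-144] = 0

Collecting, the y'-free part is the partial derivative in x and the y' coefficient is the partial derivative in y:
  ∂F/∂x = 2x + 4
  ∂F/∂y = 2y - 10

so d/dx[F(x, y(x))] = ∂F/∂x + (∂F/∂y)·y' = 0. Rearranging,
  dy/dx = -(∂F/∂x)/(∂F/∂y) = -(2x + 4)/(2y - 10) = (-x - 2)/(y - 5)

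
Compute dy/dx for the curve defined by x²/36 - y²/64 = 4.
Differentiate both sides with respect to x, treating y as y(x). By the chain rule, any term containing y contributes a factor of y' = dy/dx when we differentiate it.

Move every term to one side and write the relation as F(x, y) = 0. Term by term,
  d/dx[x^2/36] = x/18
  d/dx[-y^2/64] = -y·y'/32
  d/dx[-4] = 0

The pieces without y' make up ∂F/∂x and the coefficient of y' is ∂F/∂y:
  ∂F/∂x = x/18,
  ∂F/∂y = -y/32.

Since d/dx[F] = ∂F/∂x + (∂F/∂y)·y' = 0, solve for y':
  (∂F/∂y)·y' = -∂F/∂x
  dy/dx = -(∂F/∂x)/(∂F/∂y) = -(x/18)/(-y/32) = 16x/(9y)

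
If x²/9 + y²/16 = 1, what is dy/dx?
Apply d/dx to both sides, remembering that y depends on x. Each occurrence of y therefore brings in a y' = dy/dx via the chain rule.

With F(x, y) equal to the left-hand side minus the right, differentiate F term by term:
  d/dx[x^2/9] = 2x/9
  d/dx[y^2/16] = y·y'/8
  d/dx[-1] = 0
Adding these up, d/dx[F] = 0 becomes
  (2x/9) + (y/8)·y' = 0,
so isolating y',
  dy/dx = -(2x/9)/(y/8) = -16x/(9y)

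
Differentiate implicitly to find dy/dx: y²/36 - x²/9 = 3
Take d/dx of both sides. Since y is implicitly a function of x, the chain rule attaches a y' = dy/dx factor whenever we differentiate through y.

Set F(x, y) = (left side) − (right side), so the curve is F = 0. Differentiating each term of F:
  d/dx[-x^2/9] = -2x/9
  d/dx[y^2/36] = y·y'/18
  d/dx[-3] = 0

Collecting, the y'-free part is the partial derivative in x and the y' coefficient is the partial derivative in y:
  ∂F/∂x = -2x/9
  ∂F/∂y = y/18

so d/dx[F(x, y(x))] = ∂F/∂x + (∂F/∂y)·y' = 0. Rearranging,
  dy/dx = -(∂F/∂x)/(∂F/∂y) = -(-2x/9)/(y/18) = 4x/y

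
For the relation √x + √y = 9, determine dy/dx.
Differentiate both sides with respect to x, treating y as y(x). By the chain rule, any term containing y contributes a factor of y' = dy/dx when we differentiate it.

Move every term to one side and write the relation as F(x, y) = 0. Term by term,
  d/dx[√(x)] = 1/(2√(x))
  d/dx[√(y)] = y'/(2√(y))
  d/dx[-9] = 0

The pieces without y' make up ∂F/∂x and the coefficient of y' is ∂F/∂y:
  ∂F/∂x = 1/(2√(x)),
  ∂F/∂y = 1/(2√(y)).

Since d/dx[F] = ∂F/∂x + (∂F/∂y)·y' = 0, solve for y':
  (∂F/∂y)·y' = -∂F/∂x
  dy/dx = -(∂F/∂x)/(∂F/∂y) = -(1/(2√(x)))/(1/(2√(y))) = -√(y)/√(x)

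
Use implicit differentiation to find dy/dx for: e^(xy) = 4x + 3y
Differentiate both sides with respect to x, treating y as y(x). By the chain rule, any term containing y contributes a factor of y' = dy/dx when we differentiate it.

Move every term to one side and write the relation as F(x, y) = 0. Term by term,
  d/dx[-4x] = -4
  d/dx[-3y] = -3·y'
  d/dx[e^(xy)] = (x·y' + y)·e^(xy)

The pieces without y' make up ∂F/∂x and the coefficient of y' is ∂F/∂y:
  ∂F/∂x = y·e^(xy) - 4,
  ∂F/∂y = x·e^(xy) - 3.

Since d/dx[F] = ∂F/∂x + (∂F/∂y)·y' = 0, solve for y':
  (∂F/∂y)·y' = -∂F/∂x
  dy/dx = -(∂F/∂x)/(∂F/∂y) = -(y·e^(xy) - 4)/(x·e^(xy) - 3) = (-y·e^(xy) + 4)/(x·e^(xy) - 3)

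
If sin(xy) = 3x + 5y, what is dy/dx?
Apply d/dx to both sides, remembering that y depends on x. Each occurrence of y therefore brings in a y' = dy/dx via the chain rule.

With F(x, y) equal to the left-hand side minus the right, differentiate F term by term:
  d/dx[-3x] = -3
  d/dx[-5y] = -5·y'
  d/dx[sin(xy)] = (x·y' + y)·cos(xy)
Adding these up, d/dx[F] = 0 becomes
  (y·cos(xy) - 3) + (x·cos(xy) - 5)·y' = 0,
so isolating y',
  dy/dx = -(y·cos(xy) - 3)/(x·cos(xy) - 5) = (-y·cos(xy) + 3)/(x·cos(xy) - 5)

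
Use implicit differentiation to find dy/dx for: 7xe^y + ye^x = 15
Differentiate the relation implicitly: treat y = y(x) and apply the chain rule, so every y-derivative picks up a y' = dy/dx factor.

With everything moved to the left-hand side, differentiate term by term:
  d/dx[7x·e^(y)] = 7x·y'·e^(y) + 7e^(y)
  d/dx[y·e^(x)] = y·e^(x) + y'·e^(x)
  d/dx[-15] = 0

Separating the contributions that come from x directly and those that come through y:
  without y':      y·e^(x) + 7e^(y)
  multiplying y':  7x·e^(y) + e^(x)

so (y·e^(x) + 7e^(y)) + (7x·e^(y) + e^(x))·y' = 0, and therefore
  dy/dx = -(y·e^(x) + 7e^(y))/(7x·e^(y) + e^(x)) = (-y·e^(x) - 7e^(y))/(7x·e^(y) + e^(x))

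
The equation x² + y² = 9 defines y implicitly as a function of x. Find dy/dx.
Take d/dx of both sides. Since y is implicitly a function of x, the chain rule attaches a y' = dy/dx factor whenever we differentiate through y.

Set F(x, y) = (left side) − (right side), so the curve is F = 0. Differentiating each term of F:
  d/dx[x^2] = 2x
  d/dx[y^2] = 2y·y'
  d/dx[-9] = 0

Collecting, the y'-free part is the partial derivative in x and the y' coefficient is the partial derivative in y:
  ∂F/∂x = 2x
  ∂F/∂y = 2y

so d/dx[F(x, y(x))] = ∂F/∂x + (∂F/∂y)·y' = 0. Rearranging,
  dy/dx = -(∂F/∂x)/(∂F/∂y) = -(2x)/(2y) = -x/y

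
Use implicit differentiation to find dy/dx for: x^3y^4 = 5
Differentiate both sides with respect to x, treating y as y(x). By the chain rule, any term containing y contributes a factor of y' = dy/dx when we differentiate it.

Move every term to one side and write the relation as F(x, y) = 0. Term by term,
  d/dx[x^3y^4] = 4x^3y^3·y' + 3x^2y^4
  d/dx[-5] = 0

The pieces without y' make up ∂F/∂x and the coefficient of y' is ∂F/∂y:
  ∂F/∂x = 3x^2y^4,
  ∂F/∂y = 4x^3y^3.

Since d/dx[F] = ∂F/∂x + (∂F/∂y)·y' = 0, solve for y':
  (∂F/∂y)·y' = -∂F/∂x
  dy/dx = -(∂F/∂x)/(∂F/∂y) = -(3x^2y^4)/(4x^3y^3) = -3y/(4x)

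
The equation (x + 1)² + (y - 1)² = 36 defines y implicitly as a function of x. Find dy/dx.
Differentiate the relation implicitly: treat y = y(x) and apply the chain rule, so every y-derivative picks up a y' = dy/dx factor.

With everything moved to the left-hand side, differentiate term by term:
  d/dx[(x + 1)^2] = 2x + 2
  d/dx[(y - 1)^2] = 2·y'(y - 1)
  d/dx[-36] = 0

Separating the contributions that come from x directly and those that come through y:
  without y':      2x + 2
  multiplying y':  2y - 2

so (2x + 2) + (2y - 2)·y' = 0, and therefore
  dy/dx = -(2x + 2)/(2y - 2) = (-x - 1)/(y - 1)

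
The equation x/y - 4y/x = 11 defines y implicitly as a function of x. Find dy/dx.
Differentiate both sides with respect to x, treating y as y(x). By the chain rule, any term containing y contributes a factor of y' = dy/dx when we differentiate it.

Move every term to one side and write the relation as F(x, y) = 0. Term by term,
  d/dx[x/y] = -x·y'/y^2 + 1/y
  d/dx[-4y/x] = -4·y'/x + 4y/x^2
  d/dx[-11] = 0

The pieces without y' make up ∂F/∂x and the coefficient of y' is ∂F/∂y:
  ∂F/∂x = 1/y + 4y/x^2,
  ∂F/∂y = -x/y^2 - 4/x.

Since d/dx[F] = ∂F/∂x + (∂F/∂y)·y' = 0, solve for y':
  (∂F/∂y)·y' = -∂F/∂x
  dy/dx = -(∂F/∂x)/(∂F/∂y) = -(1/y + 4y/x^2)/(-x/y^2 - 4/x)
        = -((x^2 + 4y^2)/(x^2y))/(-(x^2 + 4y^2)/(xy^2)) = y/x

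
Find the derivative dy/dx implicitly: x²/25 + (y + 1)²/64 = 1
Differentiate the relation implicitly: treat y = y(x) and apply the chain rule, so every y-derivative picks up a y' = dy/dx factor.

With everything moved to the left-hand side, differentiate term by term:
  d/dx[x^2/25] = 2x/25
  d/dx[(y + 1)^2/64] = y'(y + 1)/32
  d/dx[-1] = 0

Separating the contributions that come from x directly and those that come through y:
  without y':      2x/25
  multiplying y':  y/32 + 1/32

so (2x/25) + (y/32 + 1/32)·y' = 0, and therefore
  dy/dx = -(2x/25)/(y/32 + 1/32)
        = -(2x/25)/((y + 1)/32) = -64x/(25y + 25)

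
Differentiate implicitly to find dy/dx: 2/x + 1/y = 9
Take d/dx of both sides. Since y is implicitly a function of x, the chain rule attaches a y' = dy/dx factor whenever we differentiate through y.

Set F(x, y) = (left side) − (right side), so the curve is F = 0. Differentiating each term of F:
  d/dx[1/y] = -y'/y^2
  d/dx[2/x] = -2/x^2
  d/dx[-9] = 0

Collecting, the y'-free part is the partial derivative in x and the y' coefficient is the partial derivative in y:
  ∂F/∂x = -2/x^2
  ∂F/∂y = -1/y^2

so d/dx[F(x, y(x))] = ∂F/∂x + (∂F/∂y)·y' = 0. Rearranging,
  dy/dx = -(∂F/∂x)/(∂F/∂y) = -(-2/x^2)/(-1/y^2) = -2y^2/x^2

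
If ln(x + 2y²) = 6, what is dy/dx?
Apply d/dx to both sides, remembering that y depends on x. Each occurrence of y therefore brings in a y' = dy/dx via the chain rule.

With F(x, y) equal to the left-hand side minus the right, differentiate F term by term:
  d/dx[ln(x + 2y^2)] = (4y·y' + 1)/(x + 2y^2)
  d/dx[-6] = 0
Adding these up, d/dx[F] = 0 becomes
  (1/(x + 2y^2)) + (4y/(x + 2y^2))·y' = 0,
so isolating y',
  dy/dx = -(1/(x + 2y^2))/(4y/(x + 2y^2)) = -1/(4y)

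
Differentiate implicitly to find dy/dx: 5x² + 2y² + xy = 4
Apply d/dx to both sides, remembering that y depends on x. Each occurrence of y therefore brings in a y' = dy/dx via the chain rule.

With F(x, y) equal to the left-hand side minus the right, differentiate F term by term:
  d/dx[5x^2] = 10x
  d/dx[xy] = x·y' + y
  d/dx[2y^2] = 4y·y'
  d/dx[-4] = 0
Adding these up, d/dx[F] = 0 becomes
  (10x + y) + (x + 4y)·y' = 0,
so isolating y',
  dy/dx = -(10x + y)/(x + 4y) = (-10x - y)/(x + 4y)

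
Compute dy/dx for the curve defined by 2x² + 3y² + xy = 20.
Apply d/dx to both sides, remembering that y depends on x. Each occurrence of y therefore brings in a y' = dy/dx via the chain rule.

With F(x, y) equal to the left-hand side minus the right, differentiate F term by term:
  d/dx[2x^2] = 4x
  d/dx[xy] = x·y' + y
  d/dx[3y^2] = 6y·y'
  d/dx[-20] = 0
Adding these up, d/dx[F] = 0 becomes
  (4x + y) + (x + 6y)·y' = 0,
so isolating y',
  dy/dx = -(4x + y)/(x + 6y) = (-4x - y)/(x + 6y)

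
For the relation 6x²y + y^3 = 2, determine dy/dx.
Take d/dx of both sides. Since y is implicitly a function of x, the chain rule attaches a y' = dy/dx factor whenever we differentiate through y.

Set F(x, y) = (left side) − (right side), so the curve is F = 0. Differentiating each term of F:
  d/dx[6x^2y] = 6x^2·y' + 12xy
  d/dx[y^3] = 3y^2·y'
  d/dx[-2] = 0

Collecting, the y'-free part is the partial derivative in x and the y' coefficient is the partial derivative in y:
  ∂F/∂x = 12xy
  ∂F/∂y = 6x^2 + 3y^2

so d/dx[F(x, y(x))] = ∂F/∂x + (∂F/∂y)·y' = 0. Rearranging,
  dy/dx = -(∂F/∂x)/(∂F/∂y) = -(12xy)/(6x^2 + 3y^2) = -4xy/(2x^2 + y^2)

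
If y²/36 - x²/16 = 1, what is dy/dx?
Take d/dx of both sides. Since y is implicitly a function of x, the chain rule attaches a y' = dy/dx factor whenever we differentiate through y.

Set F(x, y) = (left side) − (right side), so the curve is F = 0. Differentiating each term of F:
  d/dx[-x^2/16] = -x/8
  d/dx[y^2/36] = y·y'/18
  d/dx[-1] = 0

Collecting, the y'-free part is the partial derivative in x and the y' coefficient is the partial derivative in y:
  ∂F/∂x = -x/8
  ∂F/∂y = y/18

so d/dx[F(x, y(x))] = ∂F/∂x + (∂F/∂y)·y' = 0. Rearranging,
  dy/dx = -(∂F/∂x)/(∂F/∂y) = -(-x/8)/(y/18) = 9x/(4y)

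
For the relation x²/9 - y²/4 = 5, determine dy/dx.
Apply d/dx to both sides, remembering that y depends on x. Each occurrence of y therefore brings in a y' = dy/dx via the chain rule.

With F(x, y) equal to the left-hand side minus the right, differentiate F term by term:
  d/dx[x^2/9] = 2x/9
  d/dx[-y^2/4] = -y·y'/2
  d/dx[-5] = 0
Adding these up, d/dx[F] = 0 becomes
  (2x/9) + (-y/2)·y' = 0,
so isolating y',
  dy/dx = -(2x/9)/(-y/2) = 4x/(9y)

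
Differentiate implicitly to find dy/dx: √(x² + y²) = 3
Apply d/dx to both sides, remembering that y depends on x. Each occurrence of y therefore brings in a y' = dy/dx via the chain rule.

With F(x, y) equal to the left-hand side minus the right, differentiate F term by term:
  d/dx[√(x^2 + y^2)] = (x + y·y')/√(x^2 + y^2)
  d/dx[-3] = 0
Adding these up, d/dx[F] = 0 becomes
  (x/√(x^2 + y^2)) + (y/√(x^2 + y^2))·y' = 0,
so isolating y',
  dy/dx = -(x/√(x^2 + y^2))/(y/√(x^2 + y^2)) = -x/y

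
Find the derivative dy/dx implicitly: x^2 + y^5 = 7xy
Differentiate both sides with respect to x, treating y as y(x). By the chain rule, any term containing y contributes a factor of y' = dy/dx when we differentiate it.

Move every term to one side and write the relation as F(x, y) = 0. Term by term,
  d/dx[x^2] = 2x
  d/dx[-7xy] = -7x·y' - 7y
  d/dx[y^5] = 5y^4·y'

The pieces without y' make up ∂F/∂x and the coefficient of y' is ∂F/∂y:
  ∂F/∂x = 2x - 7y,
  ∂F/∂y = -7x + 5y^4.

Since d/dx[F] = ∂F/∂x + (∂F/∂y)·y' = 0, solve for y':
  (∂F/∂y)·y' = -∂F/∂x
  dy/dx = -(∂F/∂x)/(∂F/∂y) = -(2x - 7y)/(-7x + 5y^4) = (2x - 7y)/(7x - 5y^4)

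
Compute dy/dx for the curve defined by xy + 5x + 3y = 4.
Differentiate both sides with respect to x, treating y as y(x). By the chain rule, any term containing y contributes a factor of y' = dy/dx when we differentiate it.

Move every term to one side and write the relation as F(x, y) = 0. Term by term,
  d/dx[xy] = x·y' + y
  d/dx[5x] = 5
  d/dx[3y] = 3·y'
  d/dx[-4] = 0

The pieces without y' make up ∂F/∂x and the coefficient of y' is ∂F/∂y:
  ∂F/∂x = y + 5,
  ∂F/∂y = x + 3.

Since d/dx[F] = ∂F/∂x + (∂F/∂y)·y' = 0, solve for y':
  (∂F/∂y)·y' = -∂F/∂x
  dy/dx = -(∂F/∂x)/(∂F/∂y) = -(y + 5)/(x + 3) = (-y - 5)/(x + 3)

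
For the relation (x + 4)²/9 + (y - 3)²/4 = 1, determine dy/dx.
Apply d/dx to both sides, remembering that y depends on x. Each occurrence of y therefore brings in a y' = dy/dx via the chain rule.

With F(x, y) equal to the left-hand side minus the right, differentiate F term by term:
  d/dx[(x + 4)^2/9] = 2x/9 + 8/9
  d/dx[(y - 3)^2/4] = y'(y - 3)/2
  d/dx[-1] = 0
Adding these up, d/dx[F] = 0 becomes
  (2x/9 + 8/9) + (y/2 - 3/2)·y' = 0,
so isolating y',
  dy/dx = -(2x/9 + 8/9)/(y/2 - 3/2)
        = -(2(x + 4)/9)/((y - 3)/2) = 4(-x - 4)/(9(y - 3))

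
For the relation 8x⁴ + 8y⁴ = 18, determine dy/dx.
Take d/dx of both sides. Since y is implicitly a function of x, the chain rule attaches a y' = dy/dx factor whenever we differentiate through y.

Set F(x, y) = (left side) − (right side), so the curve is F = 0. Differentiating each term of F:
  d/dx[8x^4] = 32x^3
  d/dx[8y^4] = 32y^3·y'
  d/dx[-18] = 0

Collecting, the y'-free part is the partial derivative in x and the y' coefficient is the partial derivative in y:
  ∂F/∂x = 32x^3
  ∂F/∂y = 32y^3

so d/dx[F(x, y(x))] = ∂F/∂x + (∂F/∂y)·y' = 0. Rearranging,
  dy/dx = -(∂F/∂x)/(∂F/∂y) = -(32x^3)/(32y^3) = -x^3/y^3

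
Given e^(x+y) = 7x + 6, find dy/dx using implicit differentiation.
Apply d/dx to both sides, remembering that y depends on x. Each occurrence of y therefore brings in a y' = dy/dx via the chain rule.

With F(x, y) equal to the left-hand side minus the right, differentiate F term by term:
  d/dx[-7x] = -7
  d/dx[e^(x + y)] = (y' + 1)·e^(x + y)
  d/dx[-6] = 0
Adding these up, d/dx[F] = 0 becomes
  (e^(x + y) - 7) + (e^(x + y))·y' = 0,
so isolating y',
  dy/dx = -(e^(x + y) - 7)/(e^(x + y)) = 7e^(-x - y) - 1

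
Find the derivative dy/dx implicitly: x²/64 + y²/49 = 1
Differentiate the relation implicitly: treat y = y(x) and apply the chain rule, so every y-derivative picks up a y' = dy/dx factor.

With everything moved to the left-hand side, differentiate term by term:
  d/dx[x^2/64] = x/32
  d/dx[y^2/49] = 2y·y'/49
  d/dx[-1] = 0

Separating the contributions that come from x directly and those that come through y:
  without y':      x/32
  multiplying y':  2y/49

so (x/32) + (2y/49)·y' = 0, and therefore
  dy/dx = -(x/32)/(2y/49) = -49x/(64y)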